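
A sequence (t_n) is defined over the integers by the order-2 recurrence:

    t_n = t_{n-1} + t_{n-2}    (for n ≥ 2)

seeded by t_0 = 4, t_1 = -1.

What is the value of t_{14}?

t_2 = 1·-1 + 1·4 = 3
t_3 = 1·3 + 1·-1 = 2
t_4 = 1·2 + 1·3 = 5
t_5 = 1·5 + 1·2 = 7
t_6 = 1·7 + 1·5 = 12
t_7 = 1·12 + 1·7 = 19
t_8 = 1·19 + 1·12 = 31
t_9 = 1·31 + 1·19 = 50
t_10 = 1·50 + 1·31 = 81
t_11 = 1·81 + 1·50 = 131
t_12 = 1·131 + 1·81 = 212
t_13 = 1·212 + 1·131 = 343
t_14 = 1·343 + 1·212 = 555

555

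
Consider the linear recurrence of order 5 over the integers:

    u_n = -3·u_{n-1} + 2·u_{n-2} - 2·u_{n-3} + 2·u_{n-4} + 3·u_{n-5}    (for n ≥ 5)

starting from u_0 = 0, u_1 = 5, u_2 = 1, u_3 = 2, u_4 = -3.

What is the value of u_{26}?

-14476775626357

u_5 = -3·-3 + 2·2 + -2·1 + 2·5 + 3·0 = 21
u_6 = -3·21 + 2·-3 + -2·2 + 2·1 + 3·5 = -56
u_7 = -3·-56 + 2·21 + -2·-3 + 2·2 + 3·1 = 223
u_8 = -3·223 + 2·-56 + -2·21 + 2·-3 + 3·2 = -823
u_9 = -3·-823 + 2·223 + -2·-56 + 2·21 + 3·-3 = 3060
u_10 = -3·3060 + 2·-823 + -2·223 + 2·-56 + 3·21 = -11321
u_11 = -3·-11321 + 2·3060 + -2·-823 + 2·223 + 3·-56 = 42007
u_12 = -3·42007 + 2·-11321 + -2·3060 + 2·-823 + 3·223 = -155760
u_13 = -3·-155760 + 2·42007 + -2·-11321 + 2·3060 + 3·-823 = 577587
u_14 = -3·577587 + 2·-155760 + -2·42007 + 2·-11321 + 3·3060 = -2141757
u_15 = -3·-2141757 + 2·577587 + -2·-155760 + 2·42007 + 3·-11321 = 7942016
u_16 = -3·7942016 + 2·-2141757 + -2·577587 + 2·-155760 + 3·42007 = -29450235
u_17 = -3·-29450235 + 2·7942016 + -2·-2141757 + 2·577587 + 3·-155760 = 109206145
u_18 = -3·109206145 + 2·-29450235 + -2·7942016 + 2·-2141757 + 3·577587 = -404953690
u_19 = -3·-404953690 + 2·109206145 + -2·-29450235 + 2·7942016 + 3·-2141757 = 1501632591
u_20 = -3·1501632591 + 2·-404953690 + -2·109206145 + 2·-29450235 + 3·7942016 = -5568291865
u_21 = -3·-5568291865 + 2·1501632591 + -2·-404953690 + 2·109206145 + 3·-29450235 = 20648109742
u_22 = -3·20648109742 + 2·-5568291865 + -2·1501632591 + 2·-404953690 + 3·109206145 = -76566467083
u_23 = -3·-76566467083 + 2·20648109742 + -2·-5568291865 + 2·1501632591 + 3·-404953690 = 283920608575
u_24 = -3·283920608575 + 2·-76566467083 + -2·20648109742 + 2·-5568291865 + 3·1501632591 = -1052822665332
u_25 = -3·-1052822665332 + 2·283920608575 + -2·-76566467083 + 2·20648109742 + 3·-5568291865 = 3904033491201
u_26 = -3·3904033491201 + 2·-1052822665332 + -2·283920608575 + 2·-76566467083 + 3·20648109742 = -14476775626357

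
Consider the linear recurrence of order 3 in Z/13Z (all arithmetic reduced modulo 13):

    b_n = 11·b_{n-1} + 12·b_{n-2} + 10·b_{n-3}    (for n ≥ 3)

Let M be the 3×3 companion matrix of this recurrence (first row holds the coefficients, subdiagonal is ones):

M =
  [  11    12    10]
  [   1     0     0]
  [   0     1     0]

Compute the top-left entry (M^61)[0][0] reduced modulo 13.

(M^61)[0][0] is the top entry after applying M 61 times to the unit state (1, 0, 0). Equivalently it is h_{63} for the auxiliary sequence (h_n) obeying the same recurrence with h_2 = 1 and h_i = 0 for 0 ≤ i < 2:
h_3 = 11·1 + 12·0 + 10·0 = 11
h_4 = 11·11 + 12·1 + 10·0 = 3
h_5 = 11·3 + 12·11 + 10·1 = 6
h_6 = 11·6 + 12·3 + 10·11 = 4
h_7 = 11·4 + 12·6 + 10·3 = 3
h_8 = 11·3 + 12·4 + 10·6 = 11
h_9 = 11·11 + 12·3 + 10·4 = 2
h_10 = 11·2 + 12·11 + 10·3 = 2
h_11 = 11·2 + 12·2 + 10·11 = 0
h_12 = 11·0 + 12·2 + 10·2 = 5
h_13 = 11·5 + 12·0 + 10·2 = 10
h_14 = 11·10 + 12·5 + 10·0 = 1
h_15 = 11·1 + 12·10 + 10·5 = 12
h_16 = 11·12 + 12·1 + 10·10 = 10
h_17 = 11·10 + 12·12 + 10·1 = 4
h_18 = 11·4 + 12·10 + 10·12 = 11
h_19 = 11·11 + 12·4 + 10·10 = 9
h_20 = 11·9 + 12·11 + 10·4 = 11
h_21 = 11·11 + 12·9 + 10·11 = 1
h_22 = 11·1 + 12·11 + 10·9 = 12
h_23 = 11·12 + 12·1 + 10·11 = 7
h_24 = 11·7 + 12·12 + 10·1 = 10
h_25 = 11·10 + 12·7 + 10·12 = 2
h_26 = 11·2 + 12·10 + 10·7 = 4
h_27 = 11·4 + 12·2 + 10·10 = 12
h_28 = 11·12 + 12·4 + 10·2 = 5
h_29 = 11·5 + 12·12 + 10·4 = 5
h_30 = 11·5 + 12·5 + 10·12 = 1
h_31 = 11·1 + 12·5 + 10·5 = 4
h_32 = 11·4 + 12·1 + 10·5 = 2
h_33 = 11·2 + 12·4 + 10·1 = 2
h_34 = 11·2 + 12·2 + 10·4 = 8
h_35 = 11·8 + 12·2 + 10·2 = 2
h_36 = 11·2 + 12·8 + 10·2 = 8
h_37 = 11·8 + 12·2 + 10·8 = 10
h_38 = 11·10 + 12·8 + 10·2 = 5
h_39 = 11·5 + 12·10 + 10·8 = 8
h_40 = 11·8 + 12·5 + 10·10 = 1
h_41 = 11·1 + 12·8 + 10·5 = 1
h_42 = 11·1 + 12·1 + 10·8 = 12
h_43 = 11·12 + 12·1 + 10·1 = 11
h_44 = 11·11 + 12·12 + 10·1 = 2
h_45 = 11·2 + 12·11 + 10·12 = 1
h_46 = 11·1 + 12·2 + 10·11 = 2
h_47 = 11·2 + 12·1 + 10·2 = 2
h_48 = 11·2 + 12·2 + 10·1 = 4
h_49 = 11·4 + 12·2 + 10·2 = 10
h_50 = 11·10 + 12·4 + 10·2 = 9
h_51 = 11·9 + 12·10 + 10·4 = 12
h_52 = 11·12 + 12·9 + 10·10 = 2
h_53 = 11·2 + 12·12 + 10·9 = 9
h_54 = 11·9 + 12·2 + 10·12 = 9
h_55 = 11·9 + 12·9 + 10·2 = 6
h_56 = 11·6 + 12·9 + 10·9 = 4
h_57 = 11·4 + 12·6 + 10·9 = 11
h_58 = 11·11 + 12·4 + 10·6 = 8
h_59 = 11·8 + 12·11 + 10·4 = 0
h_60 = 11·0 + 12·8 + 10·11 = 11
h_61 = 11·11 + 12·0 + 10·8 = 6
h_62 = 11·6 + 12·11 + 10·0 = 3
h_63 = 11·3 + 12·6 + 10·11 = 7

7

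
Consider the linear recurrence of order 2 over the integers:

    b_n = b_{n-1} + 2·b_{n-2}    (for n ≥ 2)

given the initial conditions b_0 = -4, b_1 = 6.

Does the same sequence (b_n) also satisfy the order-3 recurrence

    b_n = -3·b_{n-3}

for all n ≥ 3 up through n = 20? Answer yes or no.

Terms b_0..b_20: -4, 6, -2, 10, 6, 26, 38, 90, 166, 346, 678, 1370, 2726, 5466, 10918, 21850, 43686, 87386, 174758, 349530, 699046
n=3: candidate gives 12, actual b_3 = 10 ✗

no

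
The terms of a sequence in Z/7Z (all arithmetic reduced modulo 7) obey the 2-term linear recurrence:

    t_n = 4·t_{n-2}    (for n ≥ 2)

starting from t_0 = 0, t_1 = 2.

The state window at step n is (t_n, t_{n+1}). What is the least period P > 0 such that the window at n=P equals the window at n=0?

6

n=0: window = (0, 2)
n=1: window = (2, 0)
n=2: window = (0, 1)
n=3: window = (1, 0)
n=4: window = (0, 4)
n=5: window = (4, 0)
n=6: window = (0, 2)
window at n=6 equals window at n=0 → period = 6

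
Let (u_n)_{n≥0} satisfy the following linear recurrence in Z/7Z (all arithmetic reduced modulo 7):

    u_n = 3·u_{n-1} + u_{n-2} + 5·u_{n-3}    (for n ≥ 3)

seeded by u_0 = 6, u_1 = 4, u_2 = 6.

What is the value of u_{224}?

3

u_3 = 3·6 + 1·4 + 5·6 = 3
u_4 = 3·3 + 1·6 + 5·4 = 0
u_5 = 3·0 + 1·3 + 5·6 = 5
u_6 = 3·5 + 1·0 + 5·3 = 2
u_7 = 3·2 + 1·5 + 5·0 = 4
u_8 = 3·4 + 1·2 + 5·5 = 4
u_9 = 3·4 + 1·4 + 5·2 = 5
u_10 = 3·5 + 1·4 + 5·4 = 4
u_11 = 3·4 + 1·5 + 5·4 = 2
u_12 = 3·2 + 1·4 + 5·5 = 0
u_13 = 3·0 + 1·2 + 5·4 = 1
u_14 = 3·1 + 1·0 + 5·2 = 6
u_15 = 3·6 + 1·1 + 5·0 = 5
u_16 = 3·5 + 1·6 + 5·1 = 5
u_17 = 3·5 + 1·5 + 5·6 = 1
u_18 = 3·1 + 1·5 + 5·5 = 5
u_19 = 3·5 + 1·1 + 5·5 = 6
u_20 = 3·6 + 1·5 + 5·1 = 0
u_21 = 3·0 + 1·6 + 5·5 = 3
u_22 = 3·3 + 1·0 + 5·6 = 4
u_23 = 3·4 + 1·3 + 5·0 = 1
u_24 = 3·1 + 1·4 + 5·3 = 1
u_25 = 3·1 + 1·1 + 5·4 = 3
u_26 = 3·3 + 1·1 + 5·1 = 1
u_27 = 3·1 + 1·3 + 5·1 = 4
u_28 = 3·4 + 1·1 + 5·3 = 0
u_29 = 3·0 + 1·4 + 5·1 = 2
u_30 = 3·2 + 1·0 + 5·4 = 5
u_31 = 3·5 + 1·2 + 5·0 = 3
u_32 = 3·3 + 1·5 + 5·2 = 3
u_33 = 3·3 + 1·3 + 5·5 = 2
u_34 = 3·2 + 1·3 + 5·3 = 3
u_35 = 3·3 + 1·2 + 5·3 = 5
u_36 = 3·5 + 1·3 + 5·2 = 0
u_37 = 3·0 + 1·5 + 5·3 = 6
u_38 = 3·6 + 1·0 + 5·5 = 1
u_39 = 3·1 + 1·6 + 5·0 = 2
u_40 = 3·2 + 1·1 + 5·6 = 2
u_41 = 3·2 + 1·2 + 5·1 = 6
u_42 = 3·6 + 1·2 + 5·2 = 2
u_43 = 3·2 + 1·6 + 5·2 = 1
u_44 = 3·1 + 1·2 + 5·6 = 0
u_45 = 3·0 + 1·1 + 5·2 = 4
u_46 = 3·4 + 1·0 + 5·1 = 3
u_47 = 3·3 + 1·4 + 5·0 = 6
u_48 = 3·6 + 1·3 + 5·4 = 6
u_49 = 3·6 + 1·6 + 5·3 = 4
u_50 = 3·4 + 1·6 + 5·6 = 6
(u_48, u_49, u_50) = (6, 4, 6) = (u_0, u_1, u_2), so the sequence has period 48.
224 ≡ 32 (mod 48), hence u_224 = u_32 = 3.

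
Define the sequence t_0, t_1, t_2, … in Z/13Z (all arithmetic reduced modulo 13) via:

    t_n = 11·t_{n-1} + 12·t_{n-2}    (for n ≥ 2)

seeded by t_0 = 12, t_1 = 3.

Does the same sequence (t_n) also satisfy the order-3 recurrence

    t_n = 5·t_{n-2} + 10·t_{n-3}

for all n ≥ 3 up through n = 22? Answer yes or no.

Terms t_0..t_22: 12, 3, 8, 7, 4, 11, 0, 2, 9, 6, 5, 10, 1, 1, 10, 5, 6, 9, 2, 0, 11, 4, 7
n=3: candidate gives 5, actual t_3 = 7 ✗

no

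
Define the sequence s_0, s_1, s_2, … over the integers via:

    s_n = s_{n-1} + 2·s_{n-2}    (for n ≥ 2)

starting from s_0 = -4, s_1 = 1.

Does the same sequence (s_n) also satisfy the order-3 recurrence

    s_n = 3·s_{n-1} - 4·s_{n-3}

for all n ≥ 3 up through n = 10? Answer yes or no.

Terms s_0..s_10: -4, 1, -7, -5, -19, -29, -67, -125, -259, -509, -1027
n=3: candidate gives -5, actual s_3 = -5 ✓
n=4: candidate gives -19, actual s_4 = -19 ✓
n=5: candidate gives -29, actual s_5 = -29 ✓
n=6: candidate gives -67, actual s_6 = -67 ✓
n=7: candidate gives -125, actual s_7 = -125 ✓
n=8: candidate gives -259, actual s_8 = -259 ✓
n=9: candidate gives -509, actual s_9 = -509 ✓
n=10: candidate gives -1027, actual s_10 = -1027 ✓

yes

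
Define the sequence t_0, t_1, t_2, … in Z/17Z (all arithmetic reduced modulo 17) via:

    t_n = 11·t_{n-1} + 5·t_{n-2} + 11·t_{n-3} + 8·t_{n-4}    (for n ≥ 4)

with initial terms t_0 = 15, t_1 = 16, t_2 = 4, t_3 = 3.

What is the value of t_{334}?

t_4 = 11·3 + 5·4 + 11·16 + 8·15 = 9
t_5 = 11·9 + 5·3 + 11·4 + 8·16 = 14
t_6 = 11·14 + 5·9 + 11·3 + 8·4 = 9
t_7 = 11·9 + 5·14 + 11·9 + 8·3 = 3
t_8 = 11·3 + 5·9 + 11·14 + 8·9 = 15
t_9 = 11·15 + 5·3 + 11·9 + 8·14 = 0
Continuing the recurrence:
  t_10 = 10;  t_11 = 10;  t_12 = 8;  t_13 = 10;  t_14 = 0;  t_15 = 14
  t_16 = 5;  t_17 = 1;  t_18 = 3;  t_19 = 1;  t_20 = 9;  t_21 = 9
  t_22 = 9;  t_23 = 13;  t_24 = 2;  t_25 = 3;  t_26 = 3;  t_27 = 4
  t_28 = 6;  t_29 = 7;  t_30 = 5;  t_31 = 1;  t_32 = 8;  t_33 = 0
  t_34 = 6;  t_35 = 9;  t_36 = 6;  t_37 = 7;  t_38 = 16;  t_39 = 9
  t_40 = 15;  t_41 = 0;  t_42 = 13;  t_43 = 6;  t_44 = 13;  t_45 = 10
  t_46 = 5;  t_47 = 7;  t_48 = 10;  t_49 = 8;  t_50 = 0;  t_51 = 2
  t_52 = 3;  t_53 = 5;  t_54 = 7;  t_55 = 15;  t_56 = 7;  t_57 = 14
  t_58 = 2;  t_59 = 0;  t_60 = 16;  t_61 = 4;  t_62 = 4;  t_63 = 2
  t_64 = 10;  t_65 = 9;  t_66 = 16;  t_67 = 7;  t_68 = 13;  t_69 = 1
  t_70 = 9;  t_71 = 14;  t_72 = 8;  t_73 = 10;  t_74 = 2;  t_75 = 0
  t_76 = 14;  t_77 = 1;  t_78 = 12;  t_79 = 2;  t_80 = 1;  t_81 = 8
  t_82 = 7;  t_83 = 8;  t_84 = 15;  t_85 = 6;  t_86 = 13;  t_87 = 11
  t_88 = 15;  t_89 = 3;  t_90 = 10;  t_91 = 4;  t_92 = 9;  t_93 = 15
  t_94 = 11;  t_95 = 4;  t_96 = 13;  t_97 = 13;  t_98 = 0;  t_99 = 2
  t_100 = 14;  t_101 = 13;  t_102 = 14;  t_103 = 15;  t_104 = 14;  t_105 = 11
  t_106 = 9;  t_107 = 3;  t_108 = 5;  t_109 = 2;  t_110 = 16;  t_111 = 10
  t_112 = 14;  t_113 = 5;  t_114 = 6;  t_115 = 2;  t_116 = 15;  t_117 = 9
  t_118 = 6;  t_119 = 3;  t_120 = 10;  t_121 = 8;  t_122 = 15;  t_123 = 16
  t_124 = 11;  t_125 = 5;  t_126 = 15;  t_127 = 14;  t_128 = 15;  t_129 = 15
  t_130 = 4;  t_131 = 5;  t_132 = 3;  t_133 = 1;  t_134 = 11;  t_135 = 12
  t_136 = 1;  t_137 = 13;  t_138 = 11;  t_139 = 4;  t_140 = 12;  t_141 = 3
  t_142 = 4;  t_143 = 2;  t_144 = 1;  t_145 = 4;  t_146 = 1;  t_147 = 7
  t_148 = 15;  t_149 = 5;  t_150 = 11;  t_151 = 10;  t_152 = 0;  t_153 = 7
  t_154 = 3;  t_155 = 12;  t_156 = 3;  t_157 = 12;  t_158 = 14;  t_159 = 3
  t_160 = 4;  t_161 = 3;  t_162 = 11;  t_163 = 0;  t_164 = 1;  t_165 = 3
  t_166 = 7;  t_167 = 1;  t_168 = 2;  t_169 = 9;  t_170 = 6;  t_171 = 5
  t_172 = 13;  t_173 = 0;  t_174 = 15;  t_175 = 8;  t_176 = 12;  t_177 = 14
  t_178 = 14;  t_179 = 12;  t_180 = 10;  t_181 = 11;  t_182 = 7;  t_183 = 15
  t_184 = 10;  t_185 = 10;  t_186 = 7;  t_187 = 0;  t_188 = 4;  t_189 = 14
  t_190 = 9;  t_191 = 9;  t_192 = 7;  t_193 = 10;  t_194 = 10;  t_195 = 3
  t_196 = 11;  t_197 = 3;  t_198 = 14;  t_199 = 8;  t_200 = 7;  t_201 = 6
  t_202 = 12;  t_203 = 14;  t_204 = 13;  t_205 = 2;  t_206 = 14;  t_207 = 11
  t_208 = 11;  t_209 = 6;  t_210 = 14;  t_211 = 2;  t_212 = 8;  t_213 = 11
  t_214 = 6;  t_215 = 4;  t_216 = 4;  t_217 = 14;  t_218 = 11;  t_219 = 12
  t_220 = 16;  t_221 = 10;  t_222 = 2;  t_223 = 4;  t_224 = 3;  t_225 = 2
  t_226 = 12;  t_227 = 3;  t_228 = 3;  t_229 = 9;  t_230 = 5;  t_231 = 4
  t_232 = 5;  t_233 = 15;  t_234 = 2;  t_235 = 14;  t_236 = 12;  t_237 = 4
  t_238 = 2;  t_239 = 14;  t_240 = 15;  t_241 = 0;  t_242 = 7;  t_243 = 14
  t_244 = 3;  t_245 = 10;  t_246 = 12;  t_247 = 4;  t_248 = 0;  t_249 = 11
  t_250 = 6;  t_251 = 0;  t_252 = 15;  t_253 = 13;  t_254 = 11;  t_255 = 11
  t_256 = 14;  t_257 = 9;  t_258 = 4;  t_259 = 8;  t_260 = 13;  t_261 = 10
  t_262 = 6;  t_263 = 0;  t_264 = 6;  t_265 = 8;  t_266 = 13;  t_267 = 11
  t_268 = 16;  t_269 = 13;  t_270 = 6;  t_271 = 4;  t_272 = 5;  t_273 = 7
  t_274 = 7;  t_275 = 12;  t_276 = 12;  t_277 = 2;  t_278 = 15;  t_279 = 12
  t_280 = 2;  t_281 = 8;  t_282 = 10;  t_283 = 13;  t_284 = 8;  t_285 = 4
  t_286 = 1;  t_287 = 2;  t_288 = 16;  t_289 = 8;  t_290 = 11;  t_291 = 13
  t_292 = 6;  t_293 = 10;  t_294 = 14;  t_295 = 0;  t_296 = 7;  t_297 = 5
  t_298 = 15;  t_299 = 12;  t_300 = 12;  t_301 = 6;  t_302 = 4;  t_303 = 13
  t_304 = 2;  t_305 = 9;  t_306 = 12;  t_307 = 14;  t_308 = 6;  t_309 = 0
  t_310 = 8;  t_311 = 11;  t_312 = 5;  t_313 = 11;  t_314 = 8;  t_315 = 14
  t_316 = 15;  t_317 = 3;  t_318 = 3;  t_319 = 2;  t_320 = 3;  t_321 = 15
  t_322 = 5;  t_323 = 9;  t_324 = 7;  t_325 = 8;  t_326 = 7;  t_327 = 11
  t_328 = 11;  t_329 = 11;  t_330 = 13;  t_331 = 16;  t_332 = 8
t_333 = 11·8 + 5·16 + 11·13 + 8·11 = 8
t_334 = 11·8 + 5·8 + 11·16 + 8·13 = 0

0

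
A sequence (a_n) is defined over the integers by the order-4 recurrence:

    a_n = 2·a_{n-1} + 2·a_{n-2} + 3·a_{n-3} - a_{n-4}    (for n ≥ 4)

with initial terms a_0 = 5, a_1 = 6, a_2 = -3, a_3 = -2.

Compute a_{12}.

-15770

a_4 = 2·-2 + 2·-3 + 3·6 + -1·5 = 3
a_5 = 2·3 + 2·-2 + 3·-3 + -1·6 = -13
a_6 = 2·-13 + 2·3 + 3·-2 + -1·-3 = -23
a_7 = 2·-23 + 2·-13 + 3·3 + -1·-2 = -61
a_8 = 2·-61 + 2·-23 + 3·-13 + -1·3 = -210
a_9 = 2·-210 + 2·-61 + 3·-23 + -1·-13 = -598
a_10 = 2·-598 + 2·-210 + 3·-61 + -1·-23 = -1776
a_11 = 2·-1776 + 2·-598 + 3·-210 + -1·-61 = -5317
a_12 = 2·-5317 + 2·-1776 + 3·-598 + -1·-210 = -15770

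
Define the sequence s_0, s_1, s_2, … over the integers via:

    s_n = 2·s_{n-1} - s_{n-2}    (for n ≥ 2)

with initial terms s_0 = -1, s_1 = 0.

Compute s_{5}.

4

s_2 = 2·0 + -1·-1 = 1
s_3 = 2·1 + -1·0 = 2
s_4 = 2·2 + -1·1 = 3
s_5 = 2·3 + -1·2 = 4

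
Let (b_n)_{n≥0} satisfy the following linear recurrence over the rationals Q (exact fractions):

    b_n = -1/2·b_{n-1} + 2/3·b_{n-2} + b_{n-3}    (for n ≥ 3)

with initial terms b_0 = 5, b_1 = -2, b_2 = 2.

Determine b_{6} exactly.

-19/18

b_3 = -1/2·2 + 2/3·-2 + 1·5 = 8/3
b_4 = -1/2·8/3 + 2/3·2 + 1·-2 = -2
b_5 = -1/2·-2 + 2/3·8/3 + 1·2 = 43/9
b_6 = -1/2·43/9 + 2/3·-2 + 1·8/3 = -19/18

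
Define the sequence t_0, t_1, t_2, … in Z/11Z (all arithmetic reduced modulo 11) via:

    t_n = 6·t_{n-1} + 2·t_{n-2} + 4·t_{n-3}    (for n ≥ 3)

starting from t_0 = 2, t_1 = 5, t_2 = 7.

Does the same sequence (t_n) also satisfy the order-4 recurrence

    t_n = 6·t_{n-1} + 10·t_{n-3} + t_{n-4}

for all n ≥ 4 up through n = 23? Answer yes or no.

no

Terms t_0..t_23: 2, 5, 7, 5, 9, 4, 7, 9, 7, 0, 6, 9, 0, 9, 2, 8, 0, 2, 0, 4, 10, 2, 4, 2
n=4: candidate gives 5, actual t_4 = 9 ✗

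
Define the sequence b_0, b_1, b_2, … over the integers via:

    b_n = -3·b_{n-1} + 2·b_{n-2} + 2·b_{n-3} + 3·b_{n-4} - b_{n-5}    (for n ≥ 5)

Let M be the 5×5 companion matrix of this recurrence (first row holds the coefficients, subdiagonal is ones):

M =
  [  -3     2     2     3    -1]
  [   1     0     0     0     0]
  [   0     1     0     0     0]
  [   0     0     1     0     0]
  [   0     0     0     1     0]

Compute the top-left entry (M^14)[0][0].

(M^14)[0][0] is the top entry after applying M 14 times to the unit state (1, 0, 0, 0, 0). Equivalently it is h_{18} for the auxiliary sequence (h_n) obeying the same recurrence with h_4 = 1 and h_i = 0 for 0 ≤ i < 4:
h_5 = -3·1 + 2·0 + 2·0 + 3·0 + -1·0 = -3
h_6 = -3·-3 + 2·1 + 2·0 + 3·0 + -1·0 = 11
h_7 = -3·11 + 2·-3 + 2·1 + 3·0 + -1·0 = -37
h_8 = -3·-37 + 2·11 + 2·-3 + 3·1 + -1·0 = 130
h_9 = -3·130 + 2·-37 + 2·11 + 3·-3 + -1·1 = -452
h_10 = -3·-452 + 2·130 + 2·-37 + 3·11 + -1·-3 = 1578
h_11 = -3·1578 + 2·-452 + 2·130 + 3·-37 + -1·11 = -5500
h_12 = -3·-5500 + 2·1578 + 2·-452 + 3·130 + -1·-37 = 19179
h_13 = -3·19179 + 2·-5500 + 2·1578 + 3·-452 + -1·130 = -66867
h_14 = -3·-66867 + 2·19179 + 2·-5500 + 3·1578 + -1·-452 = 233145
h_15 = -3·233145 + 2·-66867 + 2·19179 + 3·-5500 + -1·1578 = -812889
h_16 = -3·-812889 + 2·233145 + 2·-66867 + 3·19179 + -1·-5500 = 2834260
h_17 = -3·2834260 + 2·-812889 + 2·233145 + 3·-66867 + -1·19179 = -9882048
h_18 = -3·-9882048 + 2·2834260 + 2·-812889 + 3·233145 + -1·-66867 = 34455188

34455188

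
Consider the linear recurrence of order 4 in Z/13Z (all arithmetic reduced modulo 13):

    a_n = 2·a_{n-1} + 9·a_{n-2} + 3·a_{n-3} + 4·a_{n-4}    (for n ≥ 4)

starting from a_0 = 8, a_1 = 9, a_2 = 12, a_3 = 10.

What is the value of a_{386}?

2

a_4 = 2·10 + 9·12 + 3·9 + 4·8 = 5
a_5 = 2·5 + 9·10 + 3·12 + 4·9 = 3
a_6 = 2·3 + 9·5 + 3·10 + 4·12 = 12
a_7 = 2·12 + 9·3 + 3·5 + 4·10 = 2
a_8 = 2·2 + 9·12 + 3·3 + 4·5 = 11
a_9 = 2·11 + 9·2 + 3·12 + 4·3 = 10
a_10 = 2·10 + 9·11 + 3·2 + 4·12 = 4
a_11 = 2·4 + 9·10 + 3·11 + 4·2 = 9
a_12 = 2·9 + 9·4 + 3·10 + 4·11 = 11
a_13 = 2·11 + 9·9 + 3·4 + 4·10 = 12
a_14 = 2·12 + 9·11 + 3·9 + 4·4 = 10
a_15 = 2·10 + 9·12 + 3·11 + 4·9 = 2
a_16 = 2·2 + 9·10 + 3·12 + 4·11 = 5
a_17 = 2·5 + 9·2 + 3·10 + 4·12 = 2
a_18 = 2·2 + 9·5 + 3·2 + 4·10 = 4
a_19 = 2·4 + 9·2 + 3·5 + 4·2 = 10
a_20 = 2·10 + 9·4 + 3·2 + 4·5 = 4
a_21 = 2·4 + 9·10 + 3·4 + 4·2 = 1
a_22 = 2·1 + 9·4 + 3·10 + 4·4 = 6
a_23 = 2·6 + 9·1 + 3·4 + 4·10 = 8
a_24 = 2·8 + 9·6 + 3·1 + 4·4 = 11
a_25 = 2·11 + 9·8 + 3·6 + 4·1 = 12
a_26 = 2·12 + 9·11 + 3·8 + 4·6 = 2
a_27 = 2·2 + 9·12 + 3·11 + 4·8 = 8
a_28 = 2·8 + 9·2 + 3·12 + 4·11 = 10
a_29 = 2·10 + 9·8 + 3·2 + 4·12 = 3
a_30 = 2·3 + 9·10 + 3·8 + 4·2 = 11
a_31 = 2·11 + 9·3 + 3·10 + 4·8 = 7
a_32 = 2·7 + 9·11 + 3·3 + 4·10 = 6
a_33 = 2·6 + 9·7 + 3·11 + 4·3 = 3
a_34 = 2·3 + 9·6 + 3·7 + 4·11 = 8
a_35 = 2·8 + 9·3 + 3·6 + 4·7 = 11
a_36 = 2·11 + 9·8 + 3·3 + 4·6 = 10
a_37 = 2·10 + 9·11 + 3·8 + 4·3 = 12
a_38 = 2·12 + 9·10 + 3·11 + 4·8 = 10
a_39 = 2·10 + 9·12 + 3·10 + 4·11 = 7
a_40 = 2·7 + 9·10 + 3·12 + 4·10 = 11
a_41 = 2·11 + 9·7 + 3·10 + 4·12 = 7
a_42 = 2·7 + 9·11 + 3·7 + 4·10 = 5
a_43 = 2·5 + 9·7 + 3·11 + 4·7 = 4
a_44 = 2·4 + 9·5 + 3·7 + 4·11 = 1
a_45 = 2·1 + 9·4 + 3·5 + 4·7 = 3
a_46 = 2·3 + 9·1 + 3·4 + 4·5 = 8
a_47 = 2·8 + 9·3 + 3·1 + 4·4 = 10
a_48 = 2·10 + 9·8 + 3·3 + 4·1 = 1
a_49 = 2·1 + 9·10 + 3·8 + 4·3 = 11
a_50 = 2·11 + 9·1 + 3·10 + 4·8 = 2
a_51 = 2·2 + 9·11 + 3·1 + 4·10 = 3
a_52 = 2·3 + 9·2 + 3·11 + 4·1 = 9
a_53 = 2·9 + 9·3 + 3·2 + 4·11 = 4
a_54 = 2·4 + 9·9 + 3·3 + 4·2 = 2
a_55 = 2·2 + 9·4 + 3·9 + 4·3 = 1
a_56 = 2·1 + 9·2 + 3·4 + 4·9 = 3
a_57 = 2·3 + 9·1 + 3·2 + 4·4 = 11
a_58 = 2·11 + 9·3 + 3·1 + 4·2 = 8
a_59 = 2·8 + 9·11 + 3·3 + 4·1 = 11
a_60 = 2·11 + 9·8 + 3·11 + 4·3 = 9
a_61 = 2·9 + 9·11 + 3·8 + 4·11 = 3
a_62 = 2·3 + 9·9 + 3·11 + 4·8 = 9
a_63 = 2·9 + 9·3 + 3·9 + 4·11 = 12
a_64 = 2·12 + 9·9 + 3·3 + 4·9 = 7
a_65 = 2·7 + 9·12 + 3·9 + 4·3 = 5
a_66 = 2·5 + 9·7 + 3·12 + 4·9 = 2
a_67 = 2·2 + 9·5 + 3·7 + 4·12 = 1
a_68 = 2·1 + 9·2 + 3·5 + 4·7 = 11
a_69 = 2·11 + 9·1 + 3·2 + 4·5 = 5
a_70 = 2·5 + 9·11 + 3·1 + 4·2 = 3
a_71 = 2·3 + 9·5 + 3·11 + 4·1 = 10
a_72 = 2·10 + 9·3 + 3·5 + 4·11 = 2
a_73 = 2·2 + 9·10 + 3·3 + 4·5 = 6
a_74 = 2·6 + 9·2 + 3·10 + 4·3 = 7
a_75 = 2·7 + 9·6 + 3·2 + 4·10 = 10
a_76 = 2·10 + 9·7 + 3·6 + 4·2 = 5
a_77 = 2·5 + 9·10 + 3·7 + 4·6 = 2
a_78 = 2·2 + 9·5 + 3·10 + 4·7 = 3
a_79 = 2·3 + 9·2 + 3·5 + 4·10 = 1
a_80 = 2·1 + 9·3 + 3·2 + 4·5 = 3
a_81 = 2·3 + 9·1 + 3·3 + 4·2 = 6
a_82 = 2·6 + 9·3 + 3·1 + 4·3 = 2
a_83 = 2·2 + 9·6 + 3·3 + 4·1 = 6
a_84 = 2·6 + 9·2 + 3·6 + 4·3 = 8
a_85 = 2·8 + 9·6 + 3·2 + 4·6 = 9
a_86 = 2·9 + 9·8 + 3·6 + 4·2 = 12
a_87 = 2·12 + 9·9 + 3·8 + 4·6 = 10
(a_84, a_85, a_86, a_87) = (8, 9, 12, 10) = (a_0, a_1, a_2, a_3), so the sequence has period 84.
386 ≡ 50 (mod 84), hence a_386 = a_50 = 2.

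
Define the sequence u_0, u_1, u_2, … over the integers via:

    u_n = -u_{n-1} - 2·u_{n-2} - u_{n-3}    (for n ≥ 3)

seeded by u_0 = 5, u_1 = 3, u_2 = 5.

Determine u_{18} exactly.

-669

u_3 = -1·5 + -2·3 + -1·5 = -16
u_4 = -1·-16 + -2·5 + -1·3 = 3
u_5 = -1·3 + -2·-16 + -1·5 = 24
u_6 = -1·24 + -2·3 + -1·-16 = -14
u_7 = -1·-14 + -2·24 + -1·3 = -37
u_8 = -1·-37 + -2·-14 + -1·24 = 41
u_9 = -1·41 + -2·-37 + -1·-14 = 47
u_10 = -1·47 + -2·41 + -1·-37 = -92
u_11 = -1·-92 + -2·47 + -1·41 = -43
u_12 = -1·-43 + -2·-92 + -1·47 = 180
u_13 = -1·180 + -2·-43 + -1·-92 = -2
u_14 = -1·-2 + -2·180 + -1·-43 = -315
u_15 = -1·-315 + -2·-2 + -1·180 = 139
u_16 = -1·139 + -2·-315 + -1·-2 = 493
u_17 = -1·493 + -2·139 + -1·-315 = -456
u_18 = -1·-456 + -2·493 + -1·139 = -669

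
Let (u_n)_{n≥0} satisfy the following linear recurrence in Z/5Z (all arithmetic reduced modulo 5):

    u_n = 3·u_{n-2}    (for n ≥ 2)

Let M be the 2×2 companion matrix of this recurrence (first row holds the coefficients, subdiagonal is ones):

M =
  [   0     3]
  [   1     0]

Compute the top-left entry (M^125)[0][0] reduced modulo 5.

0

(M^125)[0][0] is the top entry after applying M 125 times to the unit state (1, 0). Equivalently it is h_{126} for the auxiliary sequence (h_n) obeying the same recurrence with h_1 = 1 and h_i = 0 for 0 ≤ i < 1:
h_2 = 0·1 + 3·0 = 0
h_3 = 0·0 + 3·1 = 3
h_4 = 0·3 + 3·0 = 0
h_5 = 0·0 + 3·3 = 4
h_6 = 0·4 + 3·0 = 0
h_7 = 0·0 + 3·4 = 2
h_8 = 0·2 + 3·0 = 0
h_9 = 0·0 + 3·2 = 1
(h_8, h_9) = (0, 1) = (h_0, h_1), so the sequence has period 8.
126 ≡ 6 (mod 8), hence h_126 = h_6 = 0.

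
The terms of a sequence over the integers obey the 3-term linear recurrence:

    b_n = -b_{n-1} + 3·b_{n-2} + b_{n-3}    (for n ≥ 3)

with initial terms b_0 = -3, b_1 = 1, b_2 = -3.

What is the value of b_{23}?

22512727

b_3 = -1·-3 + 3·1 + 1·-3 = 3
b_4 = -1·3 + 3·-3 + 1·1 = -11
b_5 = -1·-11 + 3·3 + 1·-3 = 17
b_6 = -1·17 + 3·-11 + 1·3 = -47
b_7 = -1·-47 + 3·17 + 1·-11 = 87
b_8 = -1·87 + 3·-47 + 1·17 = -211
b_9 = -1·-211 + 3·87 + 1·-47 = 425
b_10 = -1·425 + 3·-211 + 1·87 = -971
b_11 = -1·-971 + 3·425 + 1·-211 = 2035
b_12 = -1·2035 + 3·-971 + 1·425 = -4523
b_13 = -1·-4523 + 3·2035 + 1·-971 = 9657
b_14 = -1·9657 + 3·-4523 + 1·2035 = -21191
b_15 = -1·-21191 + 3·9657 + 1·-4523 = 45639
b_16 = -1·45639 + 3·-21191 + 1·9657 = -99555
b_17 = -1·-99555 + 3·45639 + 1·-21191 = 215281
b_18 = -1·215281 + 3·-99555 + 1·45639 = -468307
b_19 = -1·-468307 + 3·215281 + 1·-99555 = 1014595
b_20 = -1·1014595 + 3·-468307 + 1·215281 = -2204235
b_21 = -1·-2204235 + 3·1014595 + 1·-468307 = 4779713
b_22 = -1·4779713 + 3·-2204235 + 1·1014595 = -10377823
b_23 = -1·-10377823 + 3·4779713 + 1·-2204235 = 22512727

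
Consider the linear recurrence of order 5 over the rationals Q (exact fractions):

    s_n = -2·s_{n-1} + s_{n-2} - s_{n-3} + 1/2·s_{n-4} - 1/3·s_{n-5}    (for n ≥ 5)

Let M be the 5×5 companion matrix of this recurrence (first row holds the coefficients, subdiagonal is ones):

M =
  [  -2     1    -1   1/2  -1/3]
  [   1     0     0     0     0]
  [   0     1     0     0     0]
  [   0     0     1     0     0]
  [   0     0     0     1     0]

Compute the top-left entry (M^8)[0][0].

17701/12

(M^8)[0][0] is the top entry after applying M 8 times to the unit state (1, 0, 0, 0, 0). Equivalently it is h_{12} for the auxiliary sequence (h_n) obeying the same recurrence with h_4 = 1 and h_i = 0 for 0 ≤ i < 4:
h_5 = -2·1 + 1·0 + -1·0 + 1/2·0 + -1/3·0 = -2
h_6 = -2·-2 + 1·1 + -1·0 + 1/2·0 + -1/3·0 = 5
h_7 = -2·5 + 1·-2 + -1·1 + 1/2·0 + -1/3·0 = -13
h_8 = -2·-13 + 1·5 + -1·-2 + 1/2·1 + -1/3·0 = 67/2
h_9 = -2·67/2 + 1·-13 + -1·5 + 1/2·-2 + -1/3·1 = -259/3
h_10 = -2·-259/3 + 1·67/2 + -1·-13 + 1/2·5 + -1/3·-2 = 667/3
h_11 = -2·667/3 + 1·-259/3 + -1·67/2 + 1/2·-13 + -1/3·5 = -1718/3
h_12 = -2·-1718/3 + 1·667/3 + -1·-259/3 + 1/2·67/2 + -1/3·-13 = 17701/12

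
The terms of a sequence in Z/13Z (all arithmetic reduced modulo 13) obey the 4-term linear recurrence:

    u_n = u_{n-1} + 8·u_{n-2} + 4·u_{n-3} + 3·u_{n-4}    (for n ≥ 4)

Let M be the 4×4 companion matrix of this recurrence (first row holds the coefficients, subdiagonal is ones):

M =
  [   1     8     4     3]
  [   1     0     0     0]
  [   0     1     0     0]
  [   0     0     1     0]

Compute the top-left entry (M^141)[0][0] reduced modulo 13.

(M^141)[0][0] is the top entry after applying M 141 times to the unit state (1, 0, 0, 0). Equivalently it is h_{144} for the auxiliary sequence (h_n) obeying the same recurrence with h_3 = 1 and h_i = 0 for 0 ≤ i < 3:
h_4 = 1·1 + 8·0 + 4·0 + 3·0 = 1
h_5 = 1·1 + 8·1 + 4·0 + 3·0 = 9
h_6 = 1·9 + 8·1 + 4·1 + 3·0 = 8
h_7 = 1·8 + 8·9 + 4·1 + 3·1 = 9
h_8 = 1·9 + 8·8 + 4·9 + 3·1 = 8
h_9 = 1·8 + 8·9 + 4·8 + 3·9 = 9
Continuing the recurrence:
  h_10 = 3;  h_11 = 4;  h_12 = 10;  h_13 = 3;  h_14 = 4;  h_15 = 2
  h_16 = 11;  h_17 = 0;  h_18 = 4;  h_19 = 2;  h_20 = 2;  h_21 = 8
  h_22 = 5;  h_23 = 5;  h_24 = 5;  h_25 = 11;  h_26 = 8;  h_27 = 1
  h_28 = 7;  h_29 = 2;  h_30 = 8;  h_31 = 3;  h_32 = 5;  h_33 = 2
  h_34 = 0;  h_35 = 6;  h_36 = 3;  h_37 = 5;  h_38 = 1;  h_39 = 6
  h_40 = 4;  h_41 = 6;  h_42 = 0;  h_43 = 4;  h_44 = 1;  h_45 = 12
  h_46 = 10;  h_47 = 5;  h_48 = 6;  h_49 = 5;  h_50 = 12;  h_51 = 0
  h_52 = 4;  h_53 = 2;  h_54 = 5;  h_55 = 11;  h_56 = 6;  h_57 = 3
  h_58 = 6;  h_59 = 9;  h_60 = 9;  h_61 = 10;  h_62 = 6;  h_63 = 6
  h_64 = 4;  h_65 = 2;  h_66 = 11;  h_67 = 9;  h_68 = 0;  h_69 = 5
  h_70 = 9;  h_71 = 11;  h_72 = 12;  h_73 = 8;  h_74 = 6;  h_75 = 8
  h_76 = 7;  h_77 = 2;  h_78 = 4;  h_79 = 7;  h_80 = 3;  h_81 = 3
  h_82 = 2;  h_83 = 7;  h_84 = 5;  h_85 = 0;  h_86 = 9;  h_87 = 11
  h_88 = 7;  h_89 = 1;  h_90 = 11;  h_91 = 2;  h_92 = 11;  h_93 = 9
  h_94 = 8;  h_95 = 0;  h_96 = 3;  h_97 = 10;  h_98 = 6;  h_99 = 7
  h_100 = 0;  h_101 = 6;  h_102 = 0;  h_103 = 4;  h_104 = 2;  h_105 = 0
  h_106 = 6;  h_107 = 0;  h_108 = 2;  h_109 = 0;  h_110 = 8;  h_111 = 3
  h_112 = 8;  h_113 = 12;  h_114 = 8;  h_115 = 2;  h_116 = 8;  h_117 = 1
  h_118 = 6;  h_119 = 0;  h_120 = 11;  h_121 = 12;  h_122 = 1;  h_123 = 11
  h_124 = 9;  h_125 = 7;  h_126 = 9;  h_127 = 4;  h_128 = 1;  h_129 = 12
  h_130 = 11;  h_131 = 6;  h_132 = 2;  h_133 = 0;  h_134 = 8;  h_135 = 8
  h_136 = 0;  h_137 = 5;  h_138 = 9;  h_139 = 8;  h_140 = 9;  h_141 = 7
  h_142 = 8
h_143 = 1·8 + 8·7 + 4·9 + 3·8 = 7
h_144 = 1·7 + 8·8 + 4·7 + 3·9 = 9

9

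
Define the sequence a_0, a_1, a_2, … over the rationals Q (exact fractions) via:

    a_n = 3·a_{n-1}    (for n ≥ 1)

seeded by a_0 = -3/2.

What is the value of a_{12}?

a_1 = 3·-3/2 = -9/2
a_2 = 3·-9/2 = -27/2
a_3 = 3·-27/2 = -81/2
a_4 = 3·-81/2 = -243/2
a_5 = 3·-243/2 = -729/2
a_6 = 3·-729/2 = -2187/2
a_7 = 3·-2187/2 = -6561/2
a_8 = 3·-6561/2 = -19683/2
a_9 = 3·-19683/2 = -59049/2
a_10 = 3·-59049/2 = -177147/2
a_11 = 3·-177147/2 = -531441/2
a_12 = 3·-531441/2 = -1594323/2

-1594323/2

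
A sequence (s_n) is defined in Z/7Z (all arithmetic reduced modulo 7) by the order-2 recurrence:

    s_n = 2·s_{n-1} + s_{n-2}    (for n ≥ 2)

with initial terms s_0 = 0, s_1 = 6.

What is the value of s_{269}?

s_2 = 2·6 + 1·0 = 5
s_3 = 2·5 + 1·6 = 2
s_4 = 2·2 + 1·5 = 2
s_5 = 2·2 + 1·2 = 6
s_6 = 2·6 + 1·2 = 0
s_7 = 2·0 + 1·6 = 6
(s_6, s_7) = (0, 6) = (s_0, s_1), so the sequence has period 6.
269 ≡ 5 (mod 6), hence s_269 = s_5 = 6.

6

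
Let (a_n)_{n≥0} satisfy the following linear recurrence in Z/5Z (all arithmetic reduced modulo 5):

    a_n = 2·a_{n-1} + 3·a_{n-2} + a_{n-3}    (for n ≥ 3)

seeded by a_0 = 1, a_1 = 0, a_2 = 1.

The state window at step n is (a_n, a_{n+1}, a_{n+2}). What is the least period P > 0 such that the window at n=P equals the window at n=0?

n=0: window = (1, 0, 1)
n=1: window = (0, 1, 3)
n=2: window = (1, 3, 4)
n=3: window = (3, 4, 3)
n=4: window = (4, 3, 1)
n=5: window = (3, 1, 0)
n=6: window = (1, 0, 1)
window at n=6 equals window at n=0 → period = 6

6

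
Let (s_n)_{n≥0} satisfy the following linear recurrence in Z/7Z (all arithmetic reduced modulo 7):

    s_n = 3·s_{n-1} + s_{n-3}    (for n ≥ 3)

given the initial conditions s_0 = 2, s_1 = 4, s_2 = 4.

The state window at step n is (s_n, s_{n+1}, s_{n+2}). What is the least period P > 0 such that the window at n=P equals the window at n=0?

n=0: window = (2, 4, 4)
n=1: window = (4, 4, 0)
n=2: window = (4, 0, 4)
n=3: window = (0, 4, 2)
n=4: window = (4, 2, 6)
n=5: window = (2, 6, 1)
n=6: window = (6, 1, 5)
n=7: window = (1, 5, 0)
n=8: window = (5, 0, 1)
n=9: window = (0, 1, 1)
n=10: window = (1, 1, 3)
n=11: window = (1, 3, 3)
n=12: window = (3, 3, 3)
n=13: window = (3, 3, 5)
n=14: window = (3, 5, 4)
n=15: window = (5, 4, 1)
n=16: window = (4, 1, 1)
n=17: window = (1, 1, 0)
n=18: window = (1, 0, 1)
n=19: window = (0, 1, 4)
n=20: window = (1, 4, 5)
n=21: window = (4, 5, 2)
n=22: window = (5, 2, 3)
n=23: window = (2, 3, 0)
n=24: window = (3, 0, 2)
n=25: window = (0, 2, 2)
n=26: window = (2, 2, 6)
n=27: window = (2, 6, 6)
n=28: window = (6, 6, 6)
n=29: window = (6, 6, 3)
n=30: window = (6, 3, 1)
n=31: window = (3, 1, 2)
n=32: window = (1, 2, 2)
n=33: window = (2, 2, 0)
n=34: window = (2, 0, 2)
n=35: window = (0, 2, 1)
n=36: window = (2, 1, 3)
n=37: window = (1, 3, 4)
n=38: window = (3, 4, 6)
n=39: window = (4, 6, 0)
n=40: window = (6, 0, 4)
…
n=46: window = (5, 6, 2)
n=47: window = (6, 2, 4)
n=48: window = (2, 4, 4)
window at n=48 equals window at n=0 → period = 48

48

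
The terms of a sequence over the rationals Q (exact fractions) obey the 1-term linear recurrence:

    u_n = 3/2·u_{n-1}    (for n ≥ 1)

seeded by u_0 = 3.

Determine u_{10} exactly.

177147/1024

u_1 = 3/2·3 = 9/2
u_2 = 3/2·9/2 = 27/4
u_3 = 3/2·27/4 = 81/8
u_4 = 3/2·81/8 = 243/16
u_5 = 3/2·243/16 = 729/32
u_6 = 3/2·729/32 = 2187/64
u_7 = 3/2·2187/64 = 6561/128
u_8 = 3/2·6561/128 = 19683/256
u_9 = 3/2·19683/256 = 59049/512
u_10 = 3/2·59049/512 = 177147/1024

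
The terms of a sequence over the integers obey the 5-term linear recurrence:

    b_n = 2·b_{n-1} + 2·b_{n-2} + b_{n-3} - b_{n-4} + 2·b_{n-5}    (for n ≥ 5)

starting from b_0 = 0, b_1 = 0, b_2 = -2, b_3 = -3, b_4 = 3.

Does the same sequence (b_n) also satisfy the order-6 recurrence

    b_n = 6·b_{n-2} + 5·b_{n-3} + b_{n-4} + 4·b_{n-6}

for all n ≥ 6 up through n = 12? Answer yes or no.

yes

Terms b_0..b_12: 0, 0, -2, -3, 3, -2, 1, 0, -9, -9, -41, -107, -296
n=6: candidate gives 1, actual b_6 = 1 ✓
n=7: candidate gives 0, actual b_7 = 0 ✓
n=8: candidate gives -9, actual b_8 = -9 ✓
n=9: candidate gives -9, actual b_9 = -9 ✓
n=10: candidate gives -41, actual b_10 = -41 ✓
n=11: candidate gives -107, actual b_11 = -107 ✓
n=12: candidate gives -296, actual b_12 = -296 ✓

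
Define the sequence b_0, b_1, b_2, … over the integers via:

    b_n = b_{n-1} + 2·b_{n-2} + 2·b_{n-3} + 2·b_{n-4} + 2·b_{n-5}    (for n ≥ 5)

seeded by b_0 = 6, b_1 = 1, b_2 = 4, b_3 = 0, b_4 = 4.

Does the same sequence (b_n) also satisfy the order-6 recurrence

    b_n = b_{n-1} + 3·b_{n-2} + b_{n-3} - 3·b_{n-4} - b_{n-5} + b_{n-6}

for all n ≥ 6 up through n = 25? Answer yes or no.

no

Terms b_0..b_25: 6, 1, 4, 0, 4, 26, 44, 112, 260, 632, 1516, 3612, 8652, 20692, 49516, 118460, 283404, 678044, 1622188, 3881036, 9285228, 22214572, 53147564, 127153612, 304210412, 727812364
n=6: candidate gives 31, actual b_6 = 44 ✗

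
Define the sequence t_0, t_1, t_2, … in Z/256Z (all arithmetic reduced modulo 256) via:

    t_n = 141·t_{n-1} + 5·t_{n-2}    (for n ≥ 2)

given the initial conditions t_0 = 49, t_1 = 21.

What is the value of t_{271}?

t_2 = 141·21 + 5·49 = 134
t_3 = 141·134 + 5·21 = 55
t_4 = 141·55 + 5·134 = 233
t_5 = 141·233 + 5·55 = 104
t_6 = 141·104 + 5·233 = 213
t_7 = 141·213 + 5·104 = 89
Continuing the recurrence:
  t_8 = 46;  t_9 = 19;  t_10 = 93;  t_11 = 152;  t_12 = 137;  t_13 = 109
  t_14 = 182;  t_15 = 95;  t_16 = 225;  t_17 = 200;  t_18 = 141;  t_19 = 145
  t_20 = 158;  t_21 = 219;  t_22 = 181;  t_23 = 248;  t_24 = 33;  t_25 = 5
  t_26 = 102;  t_27 = 71;  t_28 = 25;  t_29 = 40;  t_30 = 133;  t_31 = 9
  t_32 = 142;  t_33 = 99;  t_34 = 77;  t_35 = 88;  t_36 = 249;  t_37 = 221
  t_38 = 150;  t_39 = 239;  t_40 = 145;  t_41 = 136;  t_42 = 189;  t_43 = 193
  t_44 = 254;  t_45 = 171;  t_46 = 37;  t_47 = 184;  t_48 = 17;  t_49 = 245
  t_50 = 70;  t_51 = 87;  t_52 = 73;  t_53 = 232;  t_54 = 53;  t_55 = 185
  t_56 = 238;  t_57 = 179;  t_58 = 61;  t_59 = 24;  t_60 = 105;  t_61 = 77
  t_62 = 118;  t_63 = 127;  t_64 = 65;  t_65 = 72;  t_66 = 237;  t_67 = 241
  t_68 = 94;  t_69 = 123;  t_70 = 149;  t_71 = 120;  t_72 = 1;  t_73 = 229
  t_74 = 38;  t_75 = 103;  t_76 = 121;  t_77 = 168;  t_78 = 229;  t_79 = 105
  t_80 = 78;  t_81 = 3;  t_82 = 45;  t_83 = 216;  t_84 = 217;  t_85 = 189
  t_86 = 86;  t_87 = 15;  t_88 = 241;  t_89 = 8;  t_90 = 29;  t_91 = 33
  t_92 = 190;  t_93 = 75;  t_94 = 5;  t_95 = 56;  t_96 = 241;  t_97 = 213
  t_98 = 6;  t_99 = 119;  t_100 = 169;  t_101 = 104;  t_102 = 149;  t_103 = 25
  t_104 = 174;  t_105 = 83;  t_106 = 29;  t_107 = 152;  t_108 = 73;  t_109 = 45
  t_110 = 54;  t_111 = 159;  t_112 = 161;  t_113 = 200;  t_114 = 77;  t_115 = 81
  t_116 = 30;  t_117 = 27;  t_118 = 117;  t_119 = 248;  t_120 = 225;  t_121 = 197
  t_122 = 230;  t_123 = 135;  t_124 = 217;  t_125 = 40;  t_126 = 69;  t_127 = 201
  t_128 = 14;  t_129 = 163;  t_130 = 13;  t_131 = 88;  t_132 = 185;  t_133 = 157
  t_134 = 22;  t_135 = 47;  t_136 = 81;  t_137 = 136;  t_138 = 125;  t_139 = 129
  t_140 = 126;  t_141 = 235;  t_142 = 229;  t_143 = 184;  t_144 = 209;  t_145 = 181
  t_146 = 198;  t_147 = 151;  t_148 = 9;  t_149 = 232;  t_150 = 245;  t_151 = 121
  t_152 = 110;  t_153 = 243;  t_154 = 253;  t_155 = 24;  t_156 = 41;  t_157 = 13
  t_158 = 246;  t_159 = 191;  t_160 = 1;  t_161 = 72;  t_162 = 173;  t_163 = 177
  t_164 = 222;  t_165 = 187;  t_166 = 85;  t_167 = 120;  t_168 = 193;  t_169 = 165
  t_170 = 166;  t_171 = 167;  t_172 = 57;  t_173 = 168;  t_174 = 165;  t_175 = 41
  t_176 = 206;  t_177 = 67;  t_178 = 237;  t_179 = 216;  t_180 = 153;  t_181 = 125
  t_182 = 214;  t_183 = 79;  t_184 = 177;  t_185 = 8;  t_186 = 221;  t_187 = 225
  t_188 = 62;  t_189 = 139;  t_190 = 197;  t_191 = 56;  t_192 = 177;  t_193 = 149
  t_194 = 134;  t_195 = 183;  t_196 = 105;  t_197 = 104;  t_198 = 85;  t_199 = 217
  t_200 = 46;  t_201 = 147;  t_202 = 221;  t_203 = 152;  t_204 = 9;  t_205 = 237
  t_206 = 182;  t_207 = 223;  t_208 = 97;  t_209 = 200;  t_210 = 13;  t_211 = 17
  t_212 = 158;  t_213 = 91;  t_214 = 53;  t_215 = 248;  t_216 = 161;  t_217 = 133
  t_218 = 102;  t_219 = 199;  t_220 = 153;  t_221 = 40;  t_222 = 5;  t_223 = 137
  t_224 = 142;  t_225 = 227;  t_226 = 205;  t_227 = 88;  t_228 = 121;  t_229 = 93
  t_230 = 150;  t_231 = 111;  t_232 = 17;  t_233 = 136;  t_234 = 61;  t_235 = 65
  t_236 = 254;  t_237 = 43;  t_238 = 165;  t_239 = 184;  t_240 = 145;  t_241 = 117
  t_242 = 70;  t_243 = 215;  t_244 = 201;  t_245 = 232;  t_246 = 181;  t_247 = 57
  t_248 = 238;  t_249 = 51;  t_250 = 189;  t_251 = 24;  t_252 = 233;  t_253 = 205
  t_254 = 118;  t_255 = 255;  t_256 = 193;  t_257 = 72;  t_258 = 109;  t_259 = 113
  t_260 = 94;  t_261 = 251;  t_262 = 21;  t_263 = 120;  t_264 = 129;  t_265 = 101
  t_266 = 38;  t_267 = 231;  t_268 = 249;  t_269 = 168
t_270 = 141·168 + 5·249 = 101
t_271 = 141·101 + 5·168 = 233

233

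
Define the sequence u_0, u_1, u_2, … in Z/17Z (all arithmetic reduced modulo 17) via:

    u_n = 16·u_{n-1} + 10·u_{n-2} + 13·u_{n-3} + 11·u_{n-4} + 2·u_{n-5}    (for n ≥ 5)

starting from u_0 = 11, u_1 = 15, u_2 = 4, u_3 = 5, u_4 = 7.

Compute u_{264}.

u_5 = 16·7 + 10·5 + 13·4 + 11·15 + 2·11 = 10
u_6 = 16·10 + 10·7 + 13·5 + 11·4 + 2·15 = 12
u_7 = 16·12 + 10·10 + 13·7 + 11·5 + 2·4 = 4
u_8 = 16·4 + 10·12 + 13·10 + 11·7 + 2·5 = 10
u_9 = 16·10 + 10·4 + 13·12 + 11·10 + 2·7 = 4
u_10 = 16·4 + 10·10 + 13·4 + 11·12 + 2·10 = 11
Continuing the recurrence:
  u_11 = 6;  u_12 = 2;  u_13 = 10;  u_14 = 13;  u_15 = 14;  u_16 = 8
  u_17 = 7;  u_18 = 10;  u_19 = 4;  u_20 = 14;  u_21 = 11;  u_22 = 16
  u_23 = 0;  u_24 = 6;  u_25 = 11;  u_26 = 9;  u_27 = 7;  u_28 = 3
  u_29 = 11;  u_30 = 10;  u_31 = 13;  u_32 = 5;  u_33 = 8;  u_34 = 3
  u_35 = 16;  u_36 = 12;  u_37 = 13;  u_38 = 7;  u_39 = 2;  u_40 = 10
  u_41 = 13;  u_42 = 12;  u_43 = 12;  u_44 = 0;  u_45 = 14;  u_46 = 11
  u_47 = 13;  u_48 = 14;  u_49 = 5;  u_50 = 11;  u_51 = 12;  u_52 = 3
  u_53 = 3;  u_54 = 8;  u_55 = 11;  u_56 = 12;  u_57 = 3;  u_58 = 14
  u_59 = 3;  u_60 = 7;  u_61 = 7;  u_62 = 7;  u_63 = 11;  u_64 = 12
  u_65 = 8;  u_66 = 6;  u_67 = 8;  u_68 = 4;  u_69 = 11;  u_70 = 11
  u_71 = 13;  u_72 = 11;  u_73 = 0;  u_74 = 14;  u_75 = 5;  u_76 = 10
  u_77 = 6;  u_78 = 7;  u_79 = 11;  u_80 = 2;  u_81 = 13;  u_82 = 1
  u_83 = 1;  u_84 = 1;  u_85 = 16;  u_86 = 10;  u_87 = 6;  u_88 = 9
  u_89 = 2;  u_90 = 2;  u_91 = 0;  u_92 = 4;  u_93 = 11;  u_94 = 4
  u_95 = 9;  u_96 = 14;  u_97 = 2;  u_98 = 15;  u_99 = 5;  u_100 = 3
  u_101 = 3;  u_102 = 6;  u_103 = 12;  u_104 = 11;  u_105 = 5;  u_106 = 10
  u_107 = 4;  u_108 = 0;  u_109 = 9;  u_110 = 10;  u_111 = 8;  u_112 = 13
  u_113 = 7;  u_114 = 15;  u_115 = 9;  u_116 = 0;  u_117 = 14;  u_118 = 10
  u_119 = 4;  u_120 = 7;  u_121 = 11;  u_122 = 11;  u_123 = 16;  u_124 = 16
  u_125 = 14;  u_126 = 4;  u_127 = 15;  u_128 = 7;  u_129 = 7;  u_130 = 7
  u_131 = 4;  u_132 = 9;  u_133 = 9;  u_134 = 3;  u_135 = 7;  u_136 = 9
  u_137 = 13;  u_138 = 15;  u_139 = 9;  u_140 = 15;  u_141 = 6;  u_142 = 10
  u_143 = 0;  u_144 = 4;  u_145 = 1;  u_146 = 8;  u_147 = 6;  u_148 = 12
  u_149 = 1;  u_150 = 15;  u_151 = 12;  u_152 = 6;  u_153 = 4;  u_154 = 5
  u_155 = 3;  u_156 = 2;  u_157 = 13;  u_158 = 7;  u_159 = 5;  u_160 = 7
  u_161 = 9;  u_162 = 8;  u_163 = 4;  u_164 = 8;  u_165 = 11;  u_166 = 6
  u_167 = 13;  u_168 = 14;  u_169 = 8;  u_170 = 15;  u_171 = 11;  u_172 = 15
  u_173 = 15;  u_174 = 0;  u_175 = 3;  u_176 = 5;  u_177 = 16;  u_178 = 1
  u_179 = 2;  u_180 = 5;  u_181 = 10;  u_182 = 7;  u_183 = 12;  u_184 = 9
  u_185 = 16;  u_186 = 4;  u_187 = 11;  u_188 = 3;  u_189 = 13;  u_190 = 15
  u_191 = 11;  u_192 = 6;  u_193 = 6;  u_194 = 14;  u_195 = 3;  u_196 = 14
  u_197 = 4;  u_198 = 1;  u_199 = 10;  u_200 = 8;  u_201 = 7;  u_202 = 1
  u_203 = 13;  u_204 = 9;  u_205 = 6;  u_206 = 6;  u_207 = 10;  u_208 = 15
  u_209 = 9;  u_210 = 9;  u_211 = 7;  u_212 = 11;  u_213 = 16;  u_214 = 13
  u_215 = 11;  u_216 = 3;  u_217 = 15;  u_218 = 10;  u_219 = 3;  u_220 = 7
  u_221 = 1;  u_222 = 10;  u_223 = 8;  u_224 = 1;  u_225 = 13;  u_226 = 9
  u_227 = 4;  u_228 = 10;  u_229 = 3;  u_230 = 2;  u_231 = 16;  u_232 = 8
  u_233 = 10;  u_234 = 0;  u_235 = 10;  u_236 = 2;  u_237 = 3;  u_238 = 14
  u_239 = 16;  u_240 = 1;  u_241 = 4;  u_242 = 0;  u_243 = 2;  u_244 = 8
  u_245 = 7;  u_246 = 5;  u_247 = 4;  u_248 = 8;  u_249 = 3;  u_250 = 11
  u_251 = 7;  u_252 = 0;  u_253 = 7;  u_254 = 7;  u_255 = 9;  u_256 = 13
  u_257 = 7;  u_258 = 8;  u_259 = 4;  u_260 = 5;  u_261 = 4;  u_262 = 13
u_263 = 16·13 + 10·4 + 13·5 + 11·4 + 2·8 = 16
u_264 = 16·16 + 10·13 + 13·4 + 11·5 + 2·4 = 8

8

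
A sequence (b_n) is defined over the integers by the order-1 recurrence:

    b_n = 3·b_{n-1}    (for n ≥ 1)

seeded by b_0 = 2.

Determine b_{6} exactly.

b_1 = 3·2 = 6
b_2 = 3·6 = 18
b_3 = 3·18 = 54
b_4 = 3·54 = 162
b_5 = 3·162 = 486
b_6 = 3·486 = 1458

1458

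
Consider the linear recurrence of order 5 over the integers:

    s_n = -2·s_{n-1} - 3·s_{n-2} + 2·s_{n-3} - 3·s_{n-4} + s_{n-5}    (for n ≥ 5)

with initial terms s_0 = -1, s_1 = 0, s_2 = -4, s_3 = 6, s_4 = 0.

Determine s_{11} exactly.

1279

s_5 = -2·0 + -3·6 + 2·-4 + -3·0 + 1·-1 = -27
s_6 = -2·-27 + -3·0 + 2·6 + -3·-4 + 1·0 = 78
s_7 = -2·78 + -3·-27 + 2·0 + -3·6 + 1·-4 = -97
s_8 = -2·-97 + -3·78 + 2·-27 + -3·0 + 1·6 = -88
s_9 = -2·-88 + -3·-97 + 2·78 + -3·-27 + 1·0 = 704
s_10 = -2·704 + -3·-88 + 2·-97 + -3·78 + 1·-27 = -1599
s_11 = -2·-1599 + -3·704 + 2·-88 + -3·-97 + 1·78 = 1279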